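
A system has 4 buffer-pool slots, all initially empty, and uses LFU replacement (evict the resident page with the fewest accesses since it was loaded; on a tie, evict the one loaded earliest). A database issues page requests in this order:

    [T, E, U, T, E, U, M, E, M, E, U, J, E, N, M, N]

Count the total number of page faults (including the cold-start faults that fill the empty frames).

T -> fault, frames [T]
E -> fault, frames [T, E]
U -> fault, frames [T, E, U]
T -> hit
E -> hit
U -> hit
M -> fault, frames [T, E, U, M]
E -> hit
M -> hit
E -> hit
U -> hit
J -> fault, evict T, frames [E, U, M, J]
E -> hit
N -> fault, evict J, frames [E, U, M, N]
M -> hit
N -> hit
Page faults: 6.

6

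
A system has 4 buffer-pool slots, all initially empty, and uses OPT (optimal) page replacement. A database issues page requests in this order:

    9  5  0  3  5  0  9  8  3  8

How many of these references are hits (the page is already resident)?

9: fault, frames {9}
5: fault, frames {9,5}
0: fault, frames {9,5,0}
3: fault, frames {9,5,0,3}
5: hit
0: hit
9: hit
8: fault, evict 0, frames {9,5,3,8}
3: hit
8: hit
Hits: 5.

5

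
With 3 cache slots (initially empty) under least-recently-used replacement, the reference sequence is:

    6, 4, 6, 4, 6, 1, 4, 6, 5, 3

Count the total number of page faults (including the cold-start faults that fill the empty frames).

6 → fault, frames [6]
4 → fault, frames [6, 4]
6 → hit
4 → hit
6 → hit
1 → fault, frames [4, 6, 1]
4 → hit
6 → hit
5 → fault, evict 1, frames [4, 6, 5]
3 → fault, evict 4, frames [6, 5, 3]
Page faults: 5.

5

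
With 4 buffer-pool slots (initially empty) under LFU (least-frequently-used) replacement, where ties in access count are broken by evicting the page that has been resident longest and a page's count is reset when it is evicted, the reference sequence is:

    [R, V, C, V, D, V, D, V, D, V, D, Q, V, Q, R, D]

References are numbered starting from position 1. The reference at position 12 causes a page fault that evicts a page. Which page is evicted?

R

pos 1: R -> fault, frames [R]
pos 2: V -> fault, frames [R, V]
pos 3: C -> fault, frames [R, V, C]
pos 4: V -> hit
pos 5: D -> fault, frames [R, V, C, D]
pos 6: V -> hit
pos 7: D -> hit
pos 8: V -> hit
pos 9: D -> hit
pos 10: V -> hit
pos 11: D -> hit
pos 12: Q -> fault, evict R, frames [V, C, D, Q]
At position 12, page R is evicted.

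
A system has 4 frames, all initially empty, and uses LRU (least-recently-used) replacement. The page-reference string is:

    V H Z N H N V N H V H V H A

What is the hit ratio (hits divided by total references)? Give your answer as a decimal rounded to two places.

0.64

V -> fault, frames [V]
H -> fault, frames [V, H]
Z -> fault, frames [V, H, Z]
N -> fault, frames [V, H, Z, N]
H -> hit
N -> hit
V -> hit
N -> hit
H -> hit
V -> hit
H -> hit
V -> hit
H -> hit
A -> fault, evict Z, frames [N, V, H, A]
Hits: 9 of 14 references → 9/14 = 0.6429.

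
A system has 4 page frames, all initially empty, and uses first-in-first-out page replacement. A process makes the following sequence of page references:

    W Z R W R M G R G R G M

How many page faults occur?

5

W -> miss, frames (W)
Z -> miss, frames (W Z)
R -> miss, frames (W Z R)
W -> hit
R -> hit
M -> miss, frames (W Z R M)
G -> miss, evict W, frames (Z R M G)
R -> hit
G -> hit
R -> hit
G -> hit
M -> hit
Page faults: 5.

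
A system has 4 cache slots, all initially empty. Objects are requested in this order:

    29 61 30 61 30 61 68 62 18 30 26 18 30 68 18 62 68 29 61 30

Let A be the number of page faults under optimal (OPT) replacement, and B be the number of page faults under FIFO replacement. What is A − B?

Under OPT: F F F . . . F F F . F . . . . F . F F . → 10 faults.
Under FIFO: F F F . . . F F F . F . F F . F . F F F → 13 faults.
A − B = 10 − 13 = -3.

-3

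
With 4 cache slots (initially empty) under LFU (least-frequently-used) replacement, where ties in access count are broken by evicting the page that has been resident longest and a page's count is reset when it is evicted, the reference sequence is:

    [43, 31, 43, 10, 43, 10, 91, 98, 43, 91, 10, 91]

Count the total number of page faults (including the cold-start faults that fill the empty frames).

43 → fault, frames [43]
31 → fault, frames [43, 31]
43 → hit
10 → fault, frames [43, 31, 10]
43 → hit
10 → hit
91 → fault, frames [43, 31, 10, 91]
98 → fault, evict 31, frames [43, 10, 91, 98]
43 → hit
91 → hit
10 → hit
91 → hit
Page faults: 5.

5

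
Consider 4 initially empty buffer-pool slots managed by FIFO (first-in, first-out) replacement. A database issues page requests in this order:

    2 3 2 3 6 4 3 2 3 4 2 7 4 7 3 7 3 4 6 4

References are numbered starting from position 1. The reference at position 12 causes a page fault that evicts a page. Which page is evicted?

pos 1: 2 -> fault, frames (2)
pos 2: 3 -> fault, frames (2 3)
pos 3: 2 -> hit
pos 4: 3 -> hit
pos 5: 6 -> fault, frames (2 3 6)
pos 6: 4 -> fault, frames (2 3 6 4)
pos 7: 3 -> hit
pos 8: 2 -> hit
pos 9: 3 -> hit
pos 10: 4 -> hit
pos 11: 2 -> hit
pos 12: 7 -> fault, evict 2, frames (3 6 4 7)
At position 12, page 2 is evicted.

2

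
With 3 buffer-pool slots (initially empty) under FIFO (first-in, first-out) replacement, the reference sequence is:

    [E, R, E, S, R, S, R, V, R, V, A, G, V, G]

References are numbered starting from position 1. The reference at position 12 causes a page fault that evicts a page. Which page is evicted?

S

pos 1: E → fault, frames {E}
pos 2: R → fault, frames {E,R}
pos 3: E → hit
pos 4: S → fault, frames {E,R,S}
pos 5: R → hit
pos 6: S → hit
pos 7: R → hit
pos 8: V → fault, evict E, frames {R,S,V}
pos 9: R → hit
pos 10: V → hit
pos 11: A → fault, evict R, frames {S,V,A}
pos 12: G → fault, evict S, frames {V,A,G}
At position 12, page S is evicted.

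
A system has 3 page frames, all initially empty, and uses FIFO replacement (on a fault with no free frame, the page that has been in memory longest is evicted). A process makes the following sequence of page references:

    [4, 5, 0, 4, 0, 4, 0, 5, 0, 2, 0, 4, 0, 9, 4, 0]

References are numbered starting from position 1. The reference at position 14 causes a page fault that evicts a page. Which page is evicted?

pos 1: 4: fault, frames (4)
pos 2: 5: fault, frames (4 5)
pos 3: 0: fault, frames (4 5 0)
pos 4: 4: hit
pos 5: 0: hit
pos 6: 4: hit
pos 7: 0: hit
pos 8: 5: hit
pos 9: 0: hit
pos 10: 2: fault, evict 4, frames (5 0 2)
pos 11: 0: hit
pos 12: 4: fault, evict 5, frames (0 2 4)
pos 13: 0: hit
pos 14: 9: fault, evict 0, frames (2 4 9)
At position 14, page 0 is evicted.

0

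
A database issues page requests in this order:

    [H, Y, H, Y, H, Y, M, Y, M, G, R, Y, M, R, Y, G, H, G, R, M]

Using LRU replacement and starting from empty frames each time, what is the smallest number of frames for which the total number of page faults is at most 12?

3

f=1: 20 faults
f=2: 13 faults
f=3: 11 faults
f=4: 7 faults
f=5: 5 faults
Smallest f with faults ≤ 12 is 3.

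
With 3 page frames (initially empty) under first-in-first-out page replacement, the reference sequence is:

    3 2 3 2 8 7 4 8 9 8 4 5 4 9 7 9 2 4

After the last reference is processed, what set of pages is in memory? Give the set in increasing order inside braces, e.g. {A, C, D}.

{2, 4, 7}

3 -> miss, frames [3]
2 -> miss, frames [3, 2]
3 -> hit
2 -> hit
8 -> miss, frames [3, 2, 8]
7 -> miss, evict 3, frames [2, 8, 7]
4 -> miss, evict 2, frames [8, 7, 4]
8 -> hit
9 -> miss, evict 8, frames [7, 4, 9]
8 -> miss, evict 7, frames [4, 9, 8]
4 -> hit
5 -> miss, evict 4, frames [9, 8, 5]
4 -> miss, evict 9, frames [8, 5, 4]
9 -> miss, evict 8, frames [5, 4, 9]
7 -> miss, evict 5, frames [4, 9, 7]
9 -> hit
2 -> miss, evict 4, frames [9, 7, 2]
4 -> miss, evict 9, frames [7, 2, 4]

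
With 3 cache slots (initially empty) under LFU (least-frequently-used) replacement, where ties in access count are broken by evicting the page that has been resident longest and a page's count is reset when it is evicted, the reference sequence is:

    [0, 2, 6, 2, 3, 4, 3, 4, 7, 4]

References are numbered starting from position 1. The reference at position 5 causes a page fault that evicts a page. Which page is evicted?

0

pos 1: 0 -> miss, frames (0)
pos 2: 2 -> miss, frames (0 2)
pos 3: 6 -> miss, frames (0 2 6)
pos 4: 2 -> hit
pos 5: 3 -> miss, evict 0, frames (2 6 3)
At position 5, page 0 is evicted.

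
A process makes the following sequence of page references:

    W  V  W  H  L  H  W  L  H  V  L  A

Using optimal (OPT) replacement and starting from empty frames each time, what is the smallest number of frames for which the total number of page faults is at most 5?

f=1: 12 faults
f=2: 8 faults
f=3: 6 faults
f=4: 5 faults
f=5: 5 faults
Smallest f with faults ≤ 5 is 4.

4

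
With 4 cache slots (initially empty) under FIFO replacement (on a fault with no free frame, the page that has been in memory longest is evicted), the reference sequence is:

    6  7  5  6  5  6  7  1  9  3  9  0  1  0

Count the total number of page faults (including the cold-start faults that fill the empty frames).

6 -> miss, frames {6}
7 -> miss, frames {6,7}
5 -> miss, frames {6,7,5}
6 -> hit
5 -> hit
6 -> hit
7 -> hit
1 -> miss, frames {6,7,5,1}
9 -> miss, evict 6, frames {7,5,1,9}
3 -> miss, evict 7, frames {5,1,9,3}
9 -> hit
0 -> miss, evict 5, frames {1,9,3,0}
1 -> hit
0 -> hit
Page faults: 7.

7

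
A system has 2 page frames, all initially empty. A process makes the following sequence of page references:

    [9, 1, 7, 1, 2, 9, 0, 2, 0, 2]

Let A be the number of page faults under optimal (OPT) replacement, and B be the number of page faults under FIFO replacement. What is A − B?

Under OPT: F F F . F F F . . . → 6 faults.
Under FIFO: F F F . F F F F . . → 7 faults.
A − B = 6 − 7 = -1.

-1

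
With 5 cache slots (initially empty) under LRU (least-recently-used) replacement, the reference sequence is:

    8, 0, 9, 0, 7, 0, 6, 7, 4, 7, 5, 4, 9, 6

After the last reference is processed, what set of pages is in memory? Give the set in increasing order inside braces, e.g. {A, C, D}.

8 -> miss, frames {8}
0 -> miss, frames {8,0}
9 -> miss, frames {8,0,9}
0 -> hit
7 -> miss, frames {8,9,0,7}
0 -> hit
6 -> miss, frames {8,9,7,0,6}
7 -> hit
4 -> miss, evict 8, frames {9,0,6,7,4}
7 -> hit
5 -> miss, evict 9, frames {0,6,4,7,5}
4 -> hit
9 -> miss, evict 0, frames {6,7,5,4,9}
6 -> hit

{4, 5, 6, 7, 9}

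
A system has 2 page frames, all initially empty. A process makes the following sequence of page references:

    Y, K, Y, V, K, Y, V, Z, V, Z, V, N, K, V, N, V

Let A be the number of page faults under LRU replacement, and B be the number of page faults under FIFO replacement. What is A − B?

1

Under LRU: F F . F F F F F . . . F F F F . → 11 faults.
Under FIFO: F F . F . F . F F . . F F F F . → 10 faults.
A − B = 11 − 10 = 1.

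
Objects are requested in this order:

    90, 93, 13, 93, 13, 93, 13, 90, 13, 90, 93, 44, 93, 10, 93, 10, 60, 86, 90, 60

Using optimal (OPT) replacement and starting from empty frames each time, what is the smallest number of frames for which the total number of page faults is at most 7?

3

f=1: 20 faults
f=2: 10 faults
f=3: 7 faults
f=4: 7 faults
f=5: 7 faults
f=6: 7 faults
f=7: 7 faults
Smallest f with faults ≤ 7 is 3.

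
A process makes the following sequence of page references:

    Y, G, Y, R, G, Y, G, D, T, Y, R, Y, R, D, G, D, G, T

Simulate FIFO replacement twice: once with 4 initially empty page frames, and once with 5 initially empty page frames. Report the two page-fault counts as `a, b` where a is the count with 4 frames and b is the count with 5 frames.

7, 5

4 frames: F F . F . . . F F F . . . . F . . . → 7 faults.
5 frames: F F . F . . . F F . . . . . . . . . → 5 faults.
5 < 7: adding a frame reduced faults, as is typical.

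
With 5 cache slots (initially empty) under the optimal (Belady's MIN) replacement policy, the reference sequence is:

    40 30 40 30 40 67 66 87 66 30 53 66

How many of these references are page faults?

6

40: miss, frames {40}
30: miss, frames {40,30}
40: hit
30: hit
40: hit
67: miss, frames {40,30,67}
66: miss, frames {40,30,67,66}
87: miss, frames {40,30,67,66,87}
66: hit
30: hit
53: miss, evict 87, frames {40,30,67,66,53}
66: hit
Page faults: 6.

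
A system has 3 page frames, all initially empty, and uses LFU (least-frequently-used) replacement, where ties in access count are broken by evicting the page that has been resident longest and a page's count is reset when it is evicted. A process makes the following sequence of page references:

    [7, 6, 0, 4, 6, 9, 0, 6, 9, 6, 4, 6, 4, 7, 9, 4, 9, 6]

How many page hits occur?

9

7: fault, frames (7)
6: fault, frames (7 6)
0: fault, frames (7 6 0)
4: fault, evict 7, frames (6 0 4)
6: hit
9: fault, evict 0, frames (6 4 9)
0: fault, evict 4, frames (6 9 0)
6: hit
9: hit
6: hit
4: fault, evict 0, frames (6 9 4)
6: hit
4: hit
7: fault, evict 9, frames (6 4 7)
9: fault, evict 7, frames (6 4 9)
4: hit
9: hit
6: hit
Hits: 9.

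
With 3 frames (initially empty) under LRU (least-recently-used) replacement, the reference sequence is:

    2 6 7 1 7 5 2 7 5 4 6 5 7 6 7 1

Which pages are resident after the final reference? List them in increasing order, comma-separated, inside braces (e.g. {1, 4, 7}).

{1, 6, 7}

2: miss, frames (2)
6: miss, frames (2 6)
7: miss, frames (2 6 7)
1: miss, evict 2, frames (6 7 1)
7: hit
5: miss, evict 6, frames (1 7 5)
2: miss, evict 1, frames (7 5 2)
7: hit
5: hit
4: miss, evict 2, frames (7 5 4)
6: miss, evict 7, frames (5 4 6)
5: hit
7: miss, evict 4, frames (6 5 7)
6: hit
7: hit
1: miss, evict 5, frames (6 7 1)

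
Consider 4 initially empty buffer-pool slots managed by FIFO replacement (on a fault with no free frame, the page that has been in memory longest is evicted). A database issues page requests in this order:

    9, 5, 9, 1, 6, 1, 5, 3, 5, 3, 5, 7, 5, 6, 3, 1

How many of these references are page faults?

9: miss, frames [9]
5: miss, frames [9, 5]
9: hit
1: miss, frames [9, 5, 1]
6: miss, frames [9, 5, 1, 6]
1: hit
5: hit
3: miss, evict 9, frames [5, 1, 6, 3]
5: hit
3: hit
5: hit
7: miss, evict 5, frames [1, 6, 3, 7]
5: miss, evict 1, frames [6, 3, 7, 5]
6: hit
3: hit
1: miss, evict 6, frames [3, 7, 5, 1]
Page faults: 8.

8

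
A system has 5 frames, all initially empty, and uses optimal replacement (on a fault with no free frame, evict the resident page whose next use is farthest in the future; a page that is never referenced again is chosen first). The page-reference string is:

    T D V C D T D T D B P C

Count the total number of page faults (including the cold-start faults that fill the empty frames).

T → miss, frames {T}
D → miss, frames {T,D}
V → miss, frames {T,D,V}
C → miss, frames {T,D,V,C}
D → hit
T → hit
D → hit
T → hit
D → hit
B → miss, frames {T,D,V,C,B}
P → miss, evict B, frames {T,D,V,C,P}
C → hit
Page faults: 6.

6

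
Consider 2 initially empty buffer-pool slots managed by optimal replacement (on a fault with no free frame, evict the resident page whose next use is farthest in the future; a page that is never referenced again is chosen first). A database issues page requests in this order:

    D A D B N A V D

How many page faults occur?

6

D: miss, frames [D]
A: miss, frames [D, A]
D: hit
B: miss, evict D, frames [A, B]
N: miss, evict B, frames [A, N]
A: hit
V: miss, evict N, frames [A, V]
D: miss, evict V, frames [A, D]
Page faults: 6.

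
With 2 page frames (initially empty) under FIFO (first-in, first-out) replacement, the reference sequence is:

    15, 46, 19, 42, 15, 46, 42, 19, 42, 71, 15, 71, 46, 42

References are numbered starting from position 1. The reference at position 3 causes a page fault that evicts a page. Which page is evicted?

15

pos 1: 15 -> miss, frames (15)
pos 2: 46 -> miss, frames (15 46)
pos 3: 19 -> miss, evict 15, frames (46 19)
At position 3, page 15 is evicted.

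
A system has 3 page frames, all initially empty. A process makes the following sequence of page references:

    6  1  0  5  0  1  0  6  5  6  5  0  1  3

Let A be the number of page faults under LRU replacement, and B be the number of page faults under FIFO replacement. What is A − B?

1

Under LRU: F F F F . . . F F . . . F F → 8 faults.
Under FIFO: F F F F . . . F . . . . F F → 7 faults.
A − B = 8 − 7 = 1.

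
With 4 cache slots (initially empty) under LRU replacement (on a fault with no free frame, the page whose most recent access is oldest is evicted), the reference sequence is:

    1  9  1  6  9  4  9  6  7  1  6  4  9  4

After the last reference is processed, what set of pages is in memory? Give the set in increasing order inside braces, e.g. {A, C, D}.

{1, 4, 6, 9}

1 → miss, frames (1)
9 → miss, frames (1 9)
1 → hit
6 → miss, frames (9 1 6)
9 → hit
4 → miss, frames (1 6 9 4)
9 → hit
6 → hit
7 → miss, evict 1, frames (4 9 6 7)
1 → miss, evict 4, frames (9 6 7 1)
6 → hit
4 → miss, evict 9, frames (7 1 6 4)
9 → miss, evict 7, frames (1 6 4 9)
4 → hit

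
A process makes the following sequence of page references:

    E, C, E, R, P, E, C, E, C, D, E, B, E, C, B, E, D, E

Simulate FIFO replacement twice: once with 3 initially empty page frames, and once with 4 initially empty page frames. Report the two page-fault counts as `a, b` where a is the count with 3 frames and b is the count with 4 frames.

11, 8

3 frames: F F . F F F F . . F . F F F . . F . → 11 faults.
4 frames: F F . F F . . . . F F F . F . . . . → 8 faults.
8 < 11: adding a frame reduced faults, as is typical.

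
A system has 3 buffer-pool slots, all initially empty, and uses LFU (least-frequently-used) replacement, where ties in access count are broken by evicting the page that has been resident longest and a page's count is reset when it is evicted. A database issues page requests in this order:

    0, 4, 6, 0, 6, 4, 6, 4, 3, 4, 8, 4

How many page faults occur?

0 -> miss, frames [0]
4 -> miss, frames [0, 4]
6 -> miss, frames [0, 4, 6]
0 -> hit
6 -> hit
4 -> hit
6 -> hit
4 -> hit
3 -> miss, evict 0, frames [4, 6, 3]
4 -> hit
8 -> miss, evict 3, frames [4, 6, 8]
4 -> hit
Page faults: 5.

5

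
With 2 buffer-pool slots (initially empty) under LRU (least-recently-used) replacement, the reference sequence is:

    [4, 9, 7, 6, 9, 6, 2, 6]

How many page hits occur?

4 → miss, frames (4)
9 → miss, frames (4 9)
7 → miss, evict 4, frames (9 7)
6 → miss, evict 9, frames (7 6)
9 → miss, evict 7, frames (6 9)
6 → hit
2 → miss, evict 9, frames (6 2)
6 → hit
Hits: 2.

2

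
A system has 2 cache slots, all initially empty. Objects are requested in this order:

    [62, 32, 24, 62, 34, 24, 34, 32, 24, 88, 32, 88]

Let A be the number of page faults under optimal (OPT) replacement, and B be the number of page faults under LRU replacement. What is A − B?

Under OPT: F F F . F . . F . F . . → 6 faults.
Under LRU: F F F F F F . F F F F . → 10 faults.
A − B = 6 − 10 = -4.

-4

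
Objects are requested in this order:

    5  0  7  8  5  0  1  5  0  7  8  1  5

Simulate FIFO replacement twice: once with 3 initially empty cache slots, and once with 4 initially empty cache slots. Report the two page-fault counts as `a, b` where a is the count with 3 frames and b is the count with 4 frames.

3 frames: F F F F F F F . . F F . F → 10 faults.
4 frames: F F F F . . F F F F F F F → 11 faults.
11 > 10: adding a frame increased faults — Belady's anomaly.

10, 11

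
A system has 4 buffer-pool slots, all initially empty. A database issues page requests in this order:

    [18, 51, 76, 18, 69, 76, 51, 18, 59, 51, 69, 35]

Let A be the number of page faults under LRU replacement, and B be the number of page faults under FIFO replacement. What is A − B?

1

Under LRU: F F F . F . . . F . F F → 7 faults.
Under FIFO: F F F . F . . . F . . F → 6 faults.
A − B = 7 − 6 = 1.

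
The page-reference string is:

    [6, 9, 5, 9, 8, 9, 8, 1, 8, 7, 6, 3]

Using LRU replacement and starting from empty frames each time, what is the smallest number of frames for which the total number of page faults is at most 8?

f=1: 12 faults
f=2: 8 faults
f=3: 8 faults
f=4: 8 faults
f=5: 8 faults
f=6: 7 faults
f=7: 7 faults
Smallest f with faults ≤ 8 is 2.

2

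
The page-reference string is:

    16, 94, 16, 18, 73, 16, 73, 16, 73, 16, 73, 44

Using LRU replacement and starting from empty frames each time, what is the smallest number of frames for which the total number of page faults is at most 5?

f=1: 12 faults
f=2: 6 faults
f=3: 5 faults
f=4: 5 faults
f=5: 5 faults
Smallest f with faults ≤ 5 is 3.

3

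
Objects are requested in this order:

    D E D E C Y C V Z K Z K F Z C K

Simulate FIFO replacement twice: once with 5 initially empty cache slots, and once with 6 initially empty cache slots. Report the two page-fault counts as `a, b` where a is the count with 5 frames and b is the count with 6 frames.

9, 8

5 frames: F F . . F F . F F F . . F . F . → 9 faults.
6 frames: F F . . F F . F F F . . F . . . → 8 faults.
8 < 9: adding a frame reduced faults, as is typical.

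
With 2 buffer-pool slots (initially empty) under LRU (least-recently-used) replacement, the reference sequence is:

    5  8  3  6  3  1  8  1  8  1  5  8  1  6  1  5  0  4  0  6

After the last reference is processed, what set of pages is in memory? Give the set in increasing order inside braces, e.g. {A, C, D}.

5 -> miss, frames (5)
8 -> miss, frames (5 8)
3 -> miss, evict 5, frames (8 3)
6 -> miss, evict 8, frames (3 6)
3 -> hit
1 -> miss, evict 6, frames (3 1)
8 -> miss, evict 3, frames (1 8)
1 -> hit
8 -> hit
1 -> hit
5 -> miss, evict 8, frames (1 5)
8 -> miss, evict 1, frames (5 8)
1 -> miss, evict 5, frames (8 1)
6 -> miss, evict 8, frames (1 6)
1 -> hit
5 -> miss, evict 6, frames (1 5)
0 -> miss, evict 1, frames (5 0)
4 -> miss, evict 5, frames (0 4)
0 -> hit
6 -> miss, evict 4, frames (0 6)

{0, 6}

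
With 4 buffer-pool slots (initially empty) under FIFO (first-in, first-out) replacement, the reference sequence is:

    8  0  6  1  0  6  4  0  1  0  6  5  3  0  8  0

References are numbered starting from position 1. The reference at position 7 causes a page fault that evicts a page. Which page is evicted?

pos 1: 8: fault, frames {8}
pos 2: 0: fault, frames {8,0}
pos 3: 6: fault, frames {8,0,6}
pos 4: 1: fault, frames {8,0,6,1}
pos 5: 0: hit
pos 6: 6: hit
pos 7: 4: fault, evict 8, frames {0,6,1,4}
At position 7, page 8 is evicted.

8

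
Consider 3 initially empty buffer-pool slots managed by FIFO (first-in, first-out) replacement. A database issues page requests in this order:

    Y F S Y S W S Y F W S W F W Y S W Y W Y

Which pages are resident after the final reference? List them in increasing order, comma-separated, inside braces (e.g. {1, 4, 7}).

{S, W, Y}

Y → fault, frames [Y]
F → fault, frames [Y, F]
S → fault, frames [Y, F, S]
Y → hit
S → hit
W → fault, evict Y, frames [F, S, W]
S → hit
Y → fault, evict F, frames [S, W, Y]
F → fault, evict S, frames [W, Y, F]
W → hit
S → fault, evict W, frames [Y, F, S]
W → fault, evict Y, frames [F, S, W]
F → hit
W → hit
Y → fault, evict F, frames [S, W, Y]
S → hit
W → hit
Y → hit
W → hit
Y → hit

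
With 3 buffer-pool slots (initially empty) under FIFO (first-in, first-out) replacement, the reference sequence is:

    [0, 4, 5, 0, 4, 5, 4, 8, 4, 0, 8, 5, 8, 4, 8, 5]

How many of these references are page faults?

7

0: miss, frames (0)
4: miss, frames (0 4)
5: miss, frames (0 4 5)
0: hit
4: hit
5: hit
4: hit
8: miss, evict 0, frames (4 5 8)
4: hit
0: miss, evict 4, frames (5 8 0)
8: hit
5: hit
8: hit
4: miss, evict 5, frames (8 0 4)
8: hit
5: miss, evict 8, frames (0 4 5)
Page faults: 7.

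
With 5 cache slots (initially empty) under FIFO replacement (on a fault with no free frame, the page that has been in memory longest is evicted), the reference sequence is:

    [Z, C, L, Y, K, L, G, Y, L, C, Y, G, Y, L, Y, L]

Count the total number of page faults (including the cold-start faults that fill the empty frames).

6

Z -> miss, frames (Z)
C -> miss, frames (Z C)
L -> miss, frames (Z C L)
Y -> miss, frames (Z C L Y)
K -> miss, frames (Z C L Y K)
L -> hit
G -> miss, evict Z, frames (C L Y K G)
Y -> hit
L -> hit
C -> hit
Y -> hit
G -> hit
Y -> hit
L -> hit
Y -> hit
L -> hit
Page faults: 6.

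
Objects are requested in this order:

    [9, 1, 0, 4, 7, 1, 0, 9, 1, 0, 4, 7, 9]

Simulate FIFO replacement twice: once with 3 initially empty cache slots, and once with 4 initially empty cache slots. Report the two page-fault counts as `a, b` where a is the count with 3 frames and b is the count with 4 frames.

3 frames: F F F F F F F F . . F F . → 10 faults.
4 frames: F F F F F . . F F F F F F → 11 faults.
11 > 10: adding a frame increased faults — Belady's anomaly.

10, 11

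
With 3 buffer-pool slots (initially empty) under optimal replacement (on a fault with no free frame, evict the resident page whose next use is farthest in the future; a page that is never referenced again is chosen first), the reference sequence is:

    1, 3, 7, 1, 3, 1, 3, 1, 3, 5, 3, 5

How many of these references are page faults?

4

1 -> fault, frames (1)
3 -> fault, frames (1 3)
7 -> fault, frames (1 3 7)
1 -> hit
3 -> hit
1 -> hit
3 -> hit
1 -> hit
3 -> hit
5 -> fault, evict 7, frames (1 3 5)
3 -> hit
5 -> hit
Page faults: 4.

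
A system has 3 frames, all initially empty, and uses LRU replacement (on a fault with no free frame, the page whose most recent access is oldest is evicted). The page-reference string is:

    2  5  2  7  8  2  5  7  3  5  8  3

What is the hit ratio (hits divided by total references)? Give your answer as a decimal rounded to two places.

2 -> fault, frames {2}
5 -> fault, frames {2,5}
2 -> hit
7 -> fault, frames {5,2,7}
8 -> fault, evict 5, frames {2,7,8}
2 -> hit
5 -> fault, evict 7, frames {8,2,5}
7 -> fault, evict 8, frames {2,5,7}
3 -> fault, evict 2, frames {5,7,3}
5 -> hit
8 -> fault, evict 7, frames {3,5,8}
3 -> hit
Hits: 4 of 12 references → 4/12 = 0.3333.

0.33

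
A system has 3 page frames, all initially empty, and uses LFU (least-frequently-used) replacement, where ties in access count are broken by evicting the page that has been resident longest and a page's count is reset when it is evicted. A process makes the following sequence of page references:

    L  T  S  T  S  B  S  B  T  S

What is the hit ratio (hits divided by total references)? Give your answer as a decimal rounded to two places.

L → miss, frames {L}
T → miss, frames {L,T}
S → miss, frames {L,T,S}
T → hit
S → hit
B → miss, evict L, frames {T,S,B}
S → hit
B → hit
T → hit
S → hit
Hits: 6 of 10 references → 6/10 = 0.6000.

0.60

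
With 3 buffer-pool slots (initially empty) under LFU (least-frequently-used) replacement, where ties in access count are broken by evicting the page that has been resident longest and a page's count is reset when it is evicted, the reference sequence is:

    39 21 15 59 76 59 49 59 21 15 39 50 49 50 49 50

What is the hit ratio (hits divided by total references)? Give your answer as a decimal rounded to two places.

39: fault, frames (39)
21: fault, frames (39 21)
15: fault, frames (39 21 15)
59: fault, evict 39, frames (21 15 59)
76: fault, evict 21, frames (15 59 76)
59: hit
49: fault, evict 15, frames (59 76 49)
59: hit
21: fault, evict 76, frames (59 49 21)
15: fault, evict 49, frames (59 21 15)
39: fault, evict 21, frames (59 15 39)
50: fault, evict 15, frames (59 39 50)
49: fault, evict 39, frames (59 50 49)
50: hit
49: hit
50: hit
Hits: 5 of 16 references → 5/16 = 0.3125.

0.31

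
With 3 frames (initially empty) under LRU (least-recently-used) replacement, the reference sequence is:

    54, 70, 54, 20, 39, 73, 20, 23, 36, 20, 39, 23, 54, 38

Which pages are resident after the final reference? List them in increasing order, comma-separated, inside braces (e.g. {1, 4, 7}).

54: fault, frames (54)
70: fault, frames (54 70)
54: hit
20: fault, frames (70 54 20)
39: fault, evict 70, frames (54 20 39)
73: fault, evict 54, frames (20 39 73)
20: hit
23: fault, evict 39, frames (73 20 23)
36: fault, evict 73, frames (20 23 36)
20: hit
39: fault, evict 23, frames (36 20 39)
23: fault, evict 36, frames (20 39 23)
54: fault, evict 20, frames (39 23 54)
38: fault, evict 39, frames (23 54 38)

{23, 38, 54}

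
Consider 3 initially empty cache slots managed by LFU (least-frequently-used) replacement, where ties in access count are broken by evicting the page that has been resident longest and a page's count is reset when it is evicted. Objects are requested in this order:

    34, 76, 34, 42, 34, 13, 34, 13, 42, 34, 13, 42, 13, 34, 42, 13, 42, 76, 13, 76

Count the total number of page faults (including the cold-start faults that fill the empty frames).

34: fault, frames {34}
76: fault, frames {34,76}
34: hit
42: fault, frames {34,76,42}
34: hit
13: fault, evict 76, frames {34,42,13}
34: hit
13: hit
42: hit
34: hit
13: hit
42: hit
13: hit
34: hit
42: hit
13: hit
42: hit
76: fault, evict 42, frames {34,13,76}
13: hit
76: hit
Page faults: 5.

5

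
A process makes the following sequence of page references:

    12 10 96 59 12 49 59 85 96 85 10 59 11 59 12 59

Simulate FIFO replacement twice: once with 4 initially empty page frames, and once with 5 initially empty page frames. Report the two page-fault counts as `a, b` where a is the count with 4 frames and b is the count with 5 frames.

4 frames: F F F F . F . F . . F . F F F . → 10 faults.
5 frames: F F F F . F . F . . . . F . F . → 8 faults.
8 < 10: adding a frame reduced faults, as is typical.

10, 8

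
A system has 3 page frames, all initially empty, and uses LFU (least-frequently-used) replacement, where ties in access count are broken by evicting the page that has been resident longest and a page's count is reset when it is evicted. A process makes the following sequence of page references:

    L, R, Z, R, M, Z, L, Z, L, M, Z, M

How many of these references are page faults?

6

L: miss, frames {L}
R: miss, frames {L,R}
Z: miss, frames {L,R,Z}
R: hit
M: miss, evict L, frames {R,Z,M}
Z: hit
L: miss, evict M, frames {R,Z,L}
Z: hit
L: hit
M: miss, evict R, frames {Z,L,M}
Z: hit
M: hit
Page faults: 6.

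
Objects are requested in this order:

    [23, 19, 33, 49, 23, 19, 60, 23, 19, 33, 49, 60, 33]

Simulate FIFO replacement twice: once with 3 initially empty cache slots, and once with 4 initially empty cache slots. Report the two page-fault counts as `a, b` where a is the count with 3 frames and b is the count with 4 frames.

9, 10

3 frames: F F F F F F F . . F F . . → 9 faults.
4 frames: F F F F . . F F F F F F . → 10 faults.
10 > 9: adding a frame increased faults — Belady's anomaly.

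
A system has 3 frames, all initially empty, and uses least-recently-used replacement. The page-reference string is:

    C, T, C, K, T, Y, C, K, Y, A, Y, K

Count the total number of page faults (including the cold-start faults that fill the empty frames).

C: fault, frames (C)
T: fault, frames (C T)
C: hit
K: fault, frames (T C K)
T: hit
Y: fault, evict C, frames (K T Y)
C: fault, evict K, frames (T Y C)
K: fault, evict T, frames (Y C K)
Y: hit
A: fault, evict C, frames (K Y A)
Y: hit
K: hit
Page faults: 7.

7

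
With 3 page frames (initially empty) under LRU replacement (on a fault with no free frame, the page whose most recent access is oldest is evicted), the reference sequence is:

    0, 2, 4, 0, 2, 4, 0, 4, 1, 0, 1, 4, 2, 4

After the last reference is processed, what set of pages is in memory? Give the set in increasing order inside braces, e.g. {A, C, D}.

{1, 2, 4}

0 → miss, frames [0]
2 → miss, frames [0, 2]
4 → miss, frames [0, 2, 4]
0 → hit
2 → hit
4 → hit
0 → hit
4 → hit
1 → miss, evict 2, frames [0, 4, 1]
0 → hit
1 → hit
4 → hit
2 → miss, evict 0, frames [1, 4, 2]
4 → hit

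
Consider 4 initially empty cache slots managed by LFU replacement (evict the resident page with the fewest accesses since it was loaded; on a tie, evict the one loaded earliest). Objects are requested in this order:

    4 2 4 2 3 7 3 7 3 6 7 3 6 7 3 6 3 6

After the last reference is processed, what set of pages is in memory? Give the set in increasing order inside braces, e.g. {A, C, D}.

4 → fault, frames {4}
2 → fault, frames {4,2}
4 → hit
2 → hit
3 → fault, frames {4,2,3}
7 → fault, frames {4,2,3,7}
3 → hit
7 → hit
3 → hit
6 → fault, evict 4, frames {2,3,7,6}
7 → hit
3 → hit
6 → hit
7 → hit
3 → hit
6 → hit
3 → hit
6 → hit

{2, 3, 6, 7}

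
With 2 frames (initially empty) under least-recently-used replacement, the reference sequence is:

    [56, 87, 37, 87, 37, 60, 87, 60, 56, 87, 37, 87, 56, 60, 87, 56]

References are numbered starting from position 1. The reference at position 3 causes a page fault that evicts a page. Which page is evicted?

56

pos 1: 56 -> miss, frames [56]
pos 2: 87 -> miss, frames [56, 87]
pos 3: 37 -> miss, evict 56, frames [87, 37]
At position 3, page 56 is evicted.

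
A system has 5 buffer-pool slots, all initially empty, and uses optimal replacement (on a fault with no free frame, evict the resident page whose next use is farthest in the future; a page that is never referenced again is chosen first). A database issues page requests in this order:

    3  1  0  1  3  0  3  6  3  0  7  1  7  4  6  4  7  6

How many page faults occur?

6

3 → fault, frames {3}
1 → fault, frames {3,1}
0 → fault, frames {3,1,0}
1 → hit
3 → hit
0 → hit
3 → hit
6 → fault, frames {3,1,0,6}
3 → hit
0 → hit
7 → fault, frames {3,1,0,6,7}
1 → hit
7 → hit
4 → fault, evict 0, frames {3,1,6,7,4}
6 → hit
4 → hit
7 → hit
6 → hit
Page faults: 6.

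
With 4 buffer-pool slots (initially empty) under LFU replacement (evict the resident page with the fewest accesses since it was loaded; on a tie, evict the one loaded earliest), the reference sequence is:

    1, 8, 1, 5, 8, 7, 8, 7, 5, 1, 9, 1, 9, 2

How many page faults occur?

1 -> fault, frames {1}
8 -> fault, frames {1,8}
1 -> hit
5 -> fault, frames {1,8,5}
8 -> hit
7 -> fault, frames {1,8,5,7}
8 -> hit
7 -> hit
5 -> hit
1 -> hit
9 -> fault, evict 5, frames {1,8,7,9}
1 -> hit
9 -> hit
2 -> fault, evict 7, frames {1,8,9,2}
Page faults: 6.

6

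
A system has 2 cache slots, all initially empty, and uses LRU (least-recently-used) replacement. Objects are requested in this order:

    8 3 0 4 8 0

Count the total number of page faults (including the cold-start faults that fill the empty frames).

8 → miss, frames {8}
3 → miss, frames {8,3}
0 → miss, evict 8, frames {3,0}
4 → miss, evict 3, frames {0,4}
8 → miss, evict 0, frames {4,8}
0 → miss, evict 4, frames {8,0}
Page faults: 6.

6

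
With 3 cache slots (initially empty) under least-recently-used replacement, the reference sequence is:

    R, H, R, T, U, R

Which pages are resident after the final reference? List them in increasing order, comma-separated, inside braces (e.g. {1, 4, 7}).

{R, T, U}

R -> miss, frames [R]
H -> miss, frames [R, H]
R -> hit
T -> miss, frames [H, R, T]
U -> miss, evict H, frames [R, T, U]
R -> hit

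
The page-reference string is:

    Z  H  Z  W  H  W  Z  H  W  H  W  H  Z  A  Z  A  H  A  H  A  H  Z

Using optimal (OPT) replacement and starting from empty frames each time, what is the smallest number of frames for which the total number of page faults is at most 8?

f=1: 22 faults
f=2: 9 faults
f=3: 4 faults
f=4: 4 faults
Smallest f with faults ≤ 8 is 3.

3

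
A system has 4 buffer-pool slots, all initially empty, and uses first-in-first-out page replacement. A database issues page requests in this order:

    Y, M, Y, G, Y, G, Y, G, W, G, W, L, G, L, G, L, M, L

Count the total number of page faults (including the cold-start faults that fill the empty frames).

5

Y → fault, frames [Y]
M → fault, frames [Y, M]
Y → hit
G → fault, frames [Y, M, G]
Y → hit
G → hit
Y → hit
G → hit
W → fault, frames [Y, M, G, W]
G → hit
W → hit
L → fault, evict Y, frames [M, G, W, L]
G → hit
L → hit
G → hit
L → hit
M → hit
L → hit
Page faults: 5.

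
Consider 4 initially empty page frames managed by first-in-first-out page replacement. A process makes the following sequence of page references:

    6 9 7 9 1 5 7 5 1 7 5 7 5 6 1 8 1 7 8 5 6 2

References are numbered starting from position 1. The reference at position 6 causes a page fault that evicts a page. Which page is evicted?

6

pos 1: 6: fault, frames {6}
pos 2: 9: fault, frames {6,9}
pos 3: 7: fault, frames {6,9,7}
pos 4: 9: hit
pos 5: 1: fault, frames {6,9,7,1}
pos 6: 5: fault, evict 6, frames {9,7,1,5}
At position 6, page 6 is evicted.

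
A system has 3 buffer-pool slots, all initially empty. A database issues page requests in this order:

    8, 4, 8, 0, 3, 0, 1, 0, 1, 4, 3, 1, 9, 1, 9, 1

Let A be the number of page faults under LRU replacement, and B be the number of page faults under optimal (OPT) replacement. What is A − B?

Under LRU: F F . F F . F . . F F . F . . . → 8 faults.
Under OPT: F F . F F . F . . . F . F . . . → 7 faults.
A − B = 8 − 7 = 1.

1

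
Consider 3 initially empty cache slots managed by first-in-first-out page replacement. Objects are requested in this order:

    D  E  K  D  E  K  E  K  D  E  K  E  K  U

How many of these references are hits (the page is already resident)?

10

D -> fault, frames (D)
E -> fault, frames (D E)
K -> fault, frames (D E K)
D -> hit
E -> hit
K -> hit
E -> hit
K -> hit
D -> hit
E -> hit
K -> hit
E -> hit
K -> hit
U -> fault, evict D, frames (E K U)
Hits: 10.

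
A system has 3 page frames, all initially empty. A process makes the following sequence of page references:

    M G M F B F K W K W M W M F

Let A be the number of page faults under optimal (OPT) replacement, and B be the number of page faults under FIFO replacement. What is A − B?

Under OPT: F F . F F . F F . . . . . F → 7 faults.
Under FIFO: F F . F F . F F . . F . . F → 8 faults.
A − B = 7 − 8 = -1.

-1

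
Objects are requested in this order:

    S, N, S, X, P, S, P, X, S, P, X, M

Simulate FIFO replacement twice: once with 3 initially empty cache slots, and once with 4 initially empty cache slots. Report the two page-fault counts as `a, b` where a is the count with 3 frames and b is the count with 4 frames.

3 frames: F F . F F F . . . . . F → 6 faults.
4 frames: F F . F F . . . . . . F → 5 faults.
5 < 6: adding a frame reduced faults, as is typical.

6, 5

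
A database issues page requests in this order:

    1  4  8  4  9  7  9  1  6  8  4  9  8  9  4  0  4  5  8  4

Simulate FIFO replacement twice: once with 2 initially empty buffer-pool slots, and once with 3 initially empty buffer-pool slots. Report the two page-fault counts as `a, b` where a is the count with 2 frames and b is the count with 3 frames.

16, 14

2 frames: F F F . F F . F F F F F F . F F . F F F → 16 faults.
3 frames: F F F . F F . F F F F F . . . F . F F F → 14 faults.
14 < 16: adding a frame reduced faults, as is typical.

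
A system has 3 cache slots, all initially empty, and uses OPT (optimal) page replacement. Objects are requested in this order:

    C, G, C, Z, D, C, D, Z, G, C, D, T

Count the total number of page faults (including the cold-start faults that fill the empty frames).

C → miss, frames {C}
G → miss, frames {C,G}
C → hit
Z → miss, frames {C,G,Z}
D → miss, evict G, frames {C,Z,D}
C → hit
D → hit
Z → hit
G → miss, evict Z, frames {C,D,G}
C → hit
D → hit
T → miss, evict G, frames {C,D,T}
Page faults: 6.

6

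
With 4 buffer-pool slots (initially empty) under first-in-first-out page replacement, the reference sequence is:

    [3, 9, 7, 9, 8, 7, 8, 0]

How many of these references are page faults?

3: miss, frames (3)
9: miss, frames (3 9)
7: miss, frames (3 9 7)
9: hit
8: miss, frames (3 9 7 8)
7: hit
8: hit
0: miss, evict 3, frames (9 7 8 0)
Page faults: 5.

5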